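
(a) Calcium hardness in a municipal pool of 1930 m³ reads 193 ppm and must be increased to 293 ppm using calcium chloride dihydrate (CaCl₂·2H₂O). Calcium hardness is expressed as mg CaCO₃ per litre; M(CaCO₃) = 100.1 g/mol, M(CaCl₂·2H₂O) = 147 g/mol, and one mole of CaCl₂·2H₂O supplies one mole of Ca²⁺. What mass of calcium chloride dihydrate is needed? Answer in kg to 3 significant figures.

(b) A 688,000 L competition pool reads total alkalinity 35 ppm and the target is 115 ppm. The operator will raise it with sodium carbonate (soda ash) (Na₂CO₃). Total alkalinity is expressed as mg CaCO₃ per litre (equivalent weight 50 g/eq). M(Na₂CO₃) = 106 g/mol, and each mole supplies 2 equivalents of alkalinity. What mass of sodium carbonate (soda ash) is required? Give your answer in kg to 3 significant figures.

(a) 283 kg; (b) 58.3 kg

(a) Volume: 1930 m³ = 1,930,000 L.
(a) Hardness to add: (293 − 193) = 100 mg/L as CaCO₃ × 1,930,000 L = 193,000 g as CaCO₃.
(a) Moles of Ca²⁺ (1 mol Ca²⁺ ≡ 1 mol CaCO₃): 193,000 / 100.1 g/mol = 1928 mol.
(a) Mass of CaCl₂·2H₂O: 1928 × 147 = 283,400 g.

(b) Alkalinity to add: (115 − 35) = 80 mg/L as CaCO₃ × 688,000 L = 55,040 g as CaCO₃.
(b) Equivalents: 55,040 g ÷ 50 g/eq = 1101 eq.
(b) Each mole of Na₂CO₃ supplies 2 eq, so 1101 / 2 = 550.4 mol.
(b) Mass: 550.4 mol × 106 g/mol = 58,340 g.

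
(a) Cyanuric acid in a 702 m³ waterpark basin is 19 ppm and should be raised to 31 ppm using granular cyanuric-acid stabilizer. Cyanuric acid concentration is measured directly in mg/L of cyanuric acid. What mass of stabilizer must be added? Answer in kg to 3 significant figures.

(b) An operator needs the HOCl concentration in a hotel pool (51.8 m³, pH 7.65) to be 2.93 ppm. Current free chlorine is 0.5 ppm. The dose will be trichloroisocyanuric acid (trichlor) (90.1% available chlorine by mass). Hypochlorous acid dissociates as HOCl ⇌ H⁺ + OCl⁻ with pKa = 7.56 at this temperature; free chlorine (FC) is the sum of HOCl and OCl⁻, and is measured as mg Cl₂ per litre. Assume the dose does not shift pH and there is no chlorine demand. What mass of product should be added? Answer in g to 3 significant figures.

(a) 8.42 kg; (b) 347 g

(a) Volume: 702 m³ = 702,000 L.
(a) CYA to add: (31 − 19) = 12 mg/L × 702,000 L = 8424 g cyanuric acid.

(b) Volume: 51.8 m³ = 51,800 L.
(b) [OCl⁻]/[HOCl] = 10^(pH − pKa) = 10^(7.65 − 7.56) = 1.23; fraction as HOCl = 1/(1 + 1.23) = 0.4484.
(b) Free chlorine required for 2.93 ppm HOCl: 2.93 / 0.4484 = 6.535 ppm.
(b) FC to add: 6.535 − 0.5 = 6.035 mg/L as Cl₂.
(b) Cl₂ equivalent: 6.035 mg/L × 51,800 L = 312.6 g.
(b) Product at 90.1% available Cl: 312.6 / 0.901 = 346.9 g.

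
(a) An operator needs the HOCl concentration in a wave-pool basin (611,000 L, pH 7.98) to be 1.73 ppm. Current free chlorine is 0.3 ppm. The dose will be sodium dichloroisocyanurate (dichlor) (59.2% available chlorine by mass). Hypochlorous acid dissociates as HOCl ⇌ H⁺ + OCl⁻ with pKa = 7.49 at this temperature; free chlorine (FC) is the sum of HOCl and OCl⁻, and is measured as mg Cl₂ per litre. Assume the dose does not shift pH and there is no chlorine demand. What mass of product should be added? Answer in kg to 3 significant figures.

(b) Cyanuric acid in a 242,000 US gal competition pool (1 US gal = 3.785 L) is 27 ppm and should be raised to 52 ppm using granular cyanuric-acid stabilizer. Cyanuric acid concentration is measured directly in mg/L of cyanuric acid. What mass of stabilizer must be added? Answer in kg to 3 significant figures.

(a) [OCl⁻]/[HOCl] = 10^(pH − pKa) = 10^(7.98 − 7.49) = 3.09; fraction as HOCl = 1/(1 + 3.09) = 0.2445.
(a) Free chlorine required for 1.73 ppm HOCl: 1.73 / 0.2445 = 7.076 ppm.
(a) FC to add: 7.076 − 0.3 = 6.776 mg/L as Cl₂.
(a) Cl₂ equivalent: 6.776 mg/L × 611,000 L = 4140 g.
(a) Product at 59.2% available Cl: 4140 / 0.592 = 6994 g.

(b) Volume: 242,000 US gal × 3.785 L/gal = 915,970 L.
(b) CYA to add: (52 − 27) = 25 mg/L × 915,970 L = 22,900 g cyanuric acid.

(a) 6.99 kg; (b) 22.9 kg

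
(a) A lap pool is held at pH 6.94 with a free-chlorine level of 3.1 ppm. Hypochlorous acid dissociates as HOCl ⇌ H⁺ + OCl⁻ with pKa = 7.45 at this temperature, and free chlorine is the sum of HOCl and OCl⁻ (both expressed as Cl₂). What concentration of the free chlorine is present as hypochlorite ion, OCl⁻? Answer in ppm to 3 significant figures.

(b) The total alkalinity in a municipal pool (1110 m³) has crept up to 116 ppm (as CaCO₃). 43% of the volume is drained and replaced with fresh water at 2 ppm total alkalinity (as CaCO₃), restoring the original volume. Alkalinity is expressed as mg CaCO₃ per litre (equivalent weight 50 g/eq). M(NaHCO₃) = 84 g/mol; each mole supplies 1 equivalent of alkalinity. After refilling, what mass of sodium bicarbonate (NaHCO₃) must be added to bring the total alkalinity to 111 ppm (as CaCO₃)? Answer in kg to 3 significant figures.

(a) 0.732 ppm; (b) 82.1 kg

(a) [OCl⁻]/[HOCl] = 10^(pH − pKa) = 10^(6.94 − 7.45) = 10^-0.51 = 0.309.
(a) Fraction as HOCl = 1 / (1 + 0.309) = 0.7639.
(a) OCl⁻ = (1 − 0.7639) × 3.1 ppm = 0.7318 ppm.

(b) Volume: 1110 m³ = 1,110,000 L.
(b) After draining 43% and refilling: 116 × 0.57 + 2 × 0.43 = 66.98 ppm.
(b) Deficit to target: 111 − 66.98 = 44.02 mg/L.
(b) As CaCO₃: 44.02 mg/L × 1,110,000 L = 48,860 g; ÷ 50 g/eq ÷ 1 = 977.2 mol NaHCO₃.
(b) Mass: 977.2 × 84 = 82,090 g.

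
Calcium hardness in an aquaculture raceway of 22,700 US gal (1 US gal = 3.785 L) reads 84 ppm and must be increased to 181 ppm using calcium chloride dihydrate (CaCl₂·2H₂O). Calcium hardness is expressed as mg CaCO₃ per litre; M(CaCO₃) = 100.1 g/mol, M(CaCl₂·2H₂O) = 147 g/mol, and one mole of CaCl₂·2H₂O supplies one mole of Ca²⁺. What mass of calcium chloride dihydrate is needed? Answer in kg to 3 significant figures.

12.2 kg

Volume: 22,700 US gal × 3.785 L/gal = 85,920 L.
Hardness to add: (181 − 84) = 97 mg/L as CaCO₃ × 85,920 L = 8334 g as CaCO₃.
Moles of Ca²⁺ (1 mol Ca²⁺ ≡ 1 mol CaCO₃): 8334 / 100.1 g/mol = 83.26 mol.
Mass of CaCl₂·2H₂O: 83.26 × 147 = 12,240 g.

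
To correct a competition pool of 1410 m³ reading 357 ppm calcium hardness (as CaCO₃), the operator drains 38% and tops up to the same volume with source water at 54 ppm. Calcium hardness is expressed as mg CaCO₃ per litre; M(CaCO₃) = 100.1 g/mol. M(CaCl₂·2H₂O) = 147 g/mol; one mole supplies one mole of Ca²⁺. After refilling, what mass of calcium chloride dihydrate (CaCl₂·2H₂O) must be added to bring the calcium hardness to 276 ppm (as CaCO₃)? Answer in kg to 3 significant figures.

Volume: 1410 m³ = 1,410,000 L.
After draining 38% and refilling: 357 × 0.62 + 54 × 0.38 = 241.86 ppm.
Deficit to target: 276 − 241.86 = 34.14 mg/L.
As CaCO₃: 34.14 mg/L × 1,410,000 L = 48,140 g; ÷ 100.1 = 480.9 mol Ca²⁺.
Mass: 480.9 × 147 = 70,690 g.

70.7 kg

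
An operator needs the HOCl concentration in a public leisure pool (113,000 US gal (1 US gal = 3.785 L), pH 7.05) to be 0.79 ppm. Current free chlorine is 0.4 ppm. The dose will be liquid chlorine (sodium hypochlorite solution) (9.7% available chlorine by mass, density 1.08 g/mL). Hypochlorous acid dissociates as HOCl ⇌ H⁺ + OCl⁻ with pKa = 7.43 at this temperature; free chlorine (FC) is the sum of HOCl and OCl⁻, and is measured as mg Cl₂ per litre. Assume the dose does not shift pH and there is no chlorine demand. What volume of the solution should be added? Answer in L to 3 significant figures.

Volume: 113,000 US gal × 3.785 L/gal = 427,705 L.
[OCl⁻]/[HOCl] = 10^(pH − pKa) = 10^(7.05 − 7.43) = 0.4169; fraction as HOCl = 1/(1 + 0.4169) = 0.7058.
Free chlorine required for 0.79 ppm HOCl: 0.79 / 0.7058 = 1.119 ppm.
FC to add: 1.119 − 0.4 = 0.7193 mg/L as Cl₂.
Cl₂ equivalent: 0.7193 mg/L × 427,705 L = 307.7 g.
Product at 9.7% available Cl: 307.7 / 0.097 = 3172 g.
Volume: 3172 g ÷ 1.08 g/mL = 2937 mL.

2.94 L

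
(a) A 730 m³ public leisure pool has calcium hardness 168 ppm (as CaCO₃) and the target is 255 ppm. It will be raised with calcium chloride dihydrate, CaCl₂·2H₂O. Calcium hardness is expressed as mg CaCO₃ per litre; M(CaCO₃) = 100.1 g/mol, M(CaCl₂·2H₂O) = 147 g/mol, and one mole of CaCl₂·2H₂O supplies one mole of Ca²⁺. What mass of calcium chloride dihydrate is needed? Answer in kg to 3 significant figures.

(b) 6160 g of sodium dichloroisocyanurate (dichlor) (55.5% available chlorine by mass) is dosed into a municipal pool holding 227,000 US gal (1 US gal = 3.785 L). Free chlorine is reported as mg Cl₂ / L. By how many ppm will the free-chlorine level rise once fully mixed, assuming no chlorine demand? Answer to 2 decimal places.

(a) 93.3 kg; (b) 3.98 ppm

(a) Volume: 730 m³ = 730,000 L.
(a) Hardness to add: (255 − 168) = 87 mg/L as CaCO₃ × 730,000 L = 63,510 g as CaCO₃.
(a) Moles of Ca²⁺ (1 mol Ca²⁺ ≡ 1 mol CaCO₃): 63,510 / 100.1 g/mol = 634.5 mol.
(a) Mass of CaCl₂·2H₂O: 634.5 × 147 = 93,270 g.

(b) Volume: 227,000 US gal × 3.785 L/gal = 859,195 L.
(b) Available chlorine delivered: 6160 g × 0.555 = 3419 g as Cl₂.
(b) Concentration rise: 3419 g / 859,195 L = 3.979 mg/L = 3.98 ppm.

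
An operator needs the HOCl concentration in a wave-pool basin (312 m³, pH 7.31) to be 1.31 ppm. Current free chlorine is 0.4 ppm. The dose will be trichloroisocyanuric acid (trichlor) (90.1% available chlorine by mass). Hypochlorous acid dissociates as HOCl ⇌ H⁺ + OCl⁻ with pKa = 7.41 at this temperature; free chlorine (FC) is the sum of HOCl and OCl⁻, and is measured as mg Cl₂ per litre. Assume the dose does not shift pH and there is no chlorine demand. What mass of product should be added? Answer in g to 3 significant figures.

Volume: 312 m³ = 312,000 L.
[OCl⁻]/[HOCl] = 10^(pH − pKa) = 10^(7.31 − 7.41) = 0.7943; fraction as HOCl = 1/(1 + 0.7943) = 0.5573.
Free chlorine required for 1.31 ppm HOCl: 1.31 / 0.5573 = 2.351 ppm.
FC to add: 2.351 − 0.4 = 1.951 mg/L as Cl₂.
Cl₂ equivalent: 1.951 mg/L × 312,000 L = 608.6 g.
Product at 90.1% available Cl: 608.6 / 0.901 = 675.4 g.

675 g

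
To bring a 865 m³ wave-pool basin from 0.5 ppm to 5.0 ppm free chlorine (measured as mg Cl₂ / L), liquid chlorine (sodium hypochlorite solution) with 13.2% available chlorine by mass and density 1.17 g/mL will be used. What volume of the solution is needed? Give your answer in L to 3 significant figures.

Volume: 865 m³ = 865,000 L.
Chlorine deficit: 5.0 − 0.5 = 4.5 ppm = 4.5 mg/L as Cl₂.
Cl₂ equivalent needed: 4.5 mg/L × 865,000 L = 3,892,000 mg = 3892 g.
Product at 13.2% available chlorine: 3892 / 0.132 = 29,490 g.
Volume at density 1.17 g/mL: 29,490 g ÷ 1.17 g/mL = 25,200 mL.

25.2 L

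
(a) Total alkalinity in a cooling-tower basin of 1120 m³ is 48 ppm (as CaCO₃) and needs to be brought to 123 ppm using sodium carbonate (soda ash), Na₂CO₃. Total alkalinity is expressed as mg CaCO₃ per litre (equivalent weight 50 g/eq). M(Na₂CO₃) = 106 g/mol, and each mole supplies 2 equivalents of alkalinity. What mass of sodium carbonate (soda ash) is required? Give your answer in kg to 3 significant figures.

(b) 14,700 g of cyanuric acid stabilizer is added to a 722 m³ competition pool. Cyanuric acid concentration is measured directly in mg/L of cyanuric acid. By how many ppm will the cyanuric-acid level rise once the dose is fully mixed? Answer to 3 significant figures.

(a) Volume: 1120 m³ = 1,120,000 L.
(a) Alkalinity to add: (123 − 48) = 75 mg/L as CaCO₃ × 1,120,000 L = 84,000 g as CaCO₃.
(a) Equivalents: 84,000 g ÷ 50 g/eq = 1680 eq.
(a) Each mole of Na₂CO₃ supplies 2 eq, so 1680 / 2 = 840 mol.
(a) Mass: 840 mol × 106 g/mol = 89,040 g.

(b) Volume: 722 m³ = 722,000 L.
(b) Rise: 14,700 g / 722,000 L × 1000 = 20.36 mg/L.

(a) 89.0 kg; (b) 20.4 ppm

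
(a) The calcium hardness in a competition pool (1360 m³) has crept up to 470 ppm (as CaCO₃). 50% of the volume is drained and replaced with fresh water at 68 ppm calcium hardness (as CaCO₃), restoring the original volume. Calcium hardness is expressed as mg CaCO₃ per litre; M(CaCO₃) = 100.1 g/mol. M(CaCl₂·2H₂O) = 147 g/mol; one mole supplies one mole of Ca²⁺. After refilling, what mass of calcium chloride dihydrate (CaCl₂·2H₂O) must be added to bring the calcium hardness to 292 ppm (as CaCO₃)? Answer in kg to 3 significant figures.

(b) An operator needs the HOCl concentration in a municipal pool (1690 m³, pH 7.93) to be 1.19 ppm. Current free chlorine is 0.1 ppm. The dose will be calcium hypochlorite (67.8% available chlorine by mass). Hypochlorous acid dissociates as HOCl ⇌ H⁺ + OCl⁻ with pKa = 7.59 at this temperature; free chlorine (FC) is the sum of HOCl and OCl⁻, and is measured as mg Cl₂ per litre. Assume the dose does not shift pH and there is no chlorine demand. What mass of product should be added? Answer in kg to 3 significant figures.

(a) 45.9 kg; (b) 9.21 kg

(a) Volume: 1360 m³ = 1,360,000 L.
(a) After draining 50% and refilling: 470 × 0.50 + 68 × 0.50 = 269 ppm.
(a) Deficit to target: 292 − 269 = 23 mg/L.
(a) As CaCO₃: 23 mg/L × 1,360,000 L = 31,280 g; ÷ 100.1 = 312.5 mol Ca²⁺.
(a) Mass: 312.5 × 147 = 45,940 g.

(b) Volume: 1690 m³ = 1,690,000 L.
(b) [OCl⁻]/[HOCl] = 10^(pH − pKa) = 10^(7.93 − 7.59) = 2.188; fraction as HOCl = 1/(1 + 2.188) = 0.3137.
(b) Free chlorine required for 1.19 ppm HOCl: 1.19 / 0.3137 = 3.793 ppm.
(b) FC to add: 3.793 − 0.1 = 3.693 mg/L as Cl₂.
(b) Cl₂ equivalent: 3.693 mg/L × 1,690,000 L = 6242 g.
(b) Product at 67.8% available Cl: 6242 / 0.678 = 9206 g.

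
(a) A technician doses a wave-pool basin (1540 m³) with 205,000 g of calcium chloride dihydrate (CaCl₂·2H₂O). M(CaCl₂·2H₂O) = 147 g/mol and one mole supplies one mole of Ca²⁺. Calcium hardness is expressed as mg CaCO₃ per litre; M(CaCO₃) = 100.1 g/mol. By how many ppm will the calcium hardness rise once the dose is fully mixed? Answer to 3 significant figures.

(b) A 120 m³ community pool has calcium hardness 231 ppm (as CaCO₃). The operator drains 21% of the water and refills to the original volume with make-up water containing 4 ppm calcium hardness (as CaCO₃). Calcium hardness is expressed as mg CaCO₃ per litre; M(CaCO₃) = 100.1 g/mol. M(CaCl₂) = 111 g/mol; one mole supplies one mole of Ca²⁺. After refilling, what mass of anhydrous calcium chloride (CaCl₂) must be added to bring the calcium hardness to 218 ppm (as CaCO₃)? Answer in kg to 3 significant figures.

(a) Volume: 1540 m³ = 1,540,000 L.
(a) Moles of Ca²⁺: 205,000 g ÷ 147 g/mol = 1395 mol.
(a) As CaCO₃: 1395 mol × 100.1 g/mol = 139,600 g.
(a) Rise: 139,600 g / 1,540,000 L × 1000 = 90.65 mg/L.

(b) Volume: 120 m³ = 120,000 L.
(b) After draining 21% and refilling: 231 × 0.79 + 4 × 0.21 = 183.33 ppm.
(b) Deficit to target: 218 − 183.33 = 34.67 mg/L.
(b) As CaCO₃: 34.67 mg/L × 120,000 L = 4160 g; ÷ 100.1 = 41.56 mol Ca²⁺.
(b) Mass: 41.56 × 111 = 4613 g.

(a) 90.6 ppm; (b) 4.61 kg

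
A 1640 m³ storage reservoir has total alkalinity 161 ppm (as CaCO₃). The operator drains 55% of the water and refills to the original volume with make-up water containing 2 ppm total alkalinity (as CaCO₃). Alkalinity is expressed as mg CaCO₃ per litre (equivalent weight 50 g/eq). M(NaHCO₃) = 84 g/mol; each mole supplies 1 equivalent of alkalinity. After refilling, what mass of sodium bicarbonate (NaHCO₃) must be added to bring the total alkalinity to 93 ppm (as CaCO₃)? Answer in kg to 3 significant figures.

Volume: 1640 m³ = 1,640,000 L.
After draining 55% and refilling: 161 × 0.45 + 2 × 0.55 = 73.55 ppm.
Deficit to target: 93 − 73.55 = 19.45 mg/L.
As CaCO₃: 19.45 mg/L × 1,640,000 L = 31,900 g; ÷ 50 g/eq ÷ 1 = 638 mol NaHCO₃.
Mass: 638 × 84 = 53,590 g.

53.6 kg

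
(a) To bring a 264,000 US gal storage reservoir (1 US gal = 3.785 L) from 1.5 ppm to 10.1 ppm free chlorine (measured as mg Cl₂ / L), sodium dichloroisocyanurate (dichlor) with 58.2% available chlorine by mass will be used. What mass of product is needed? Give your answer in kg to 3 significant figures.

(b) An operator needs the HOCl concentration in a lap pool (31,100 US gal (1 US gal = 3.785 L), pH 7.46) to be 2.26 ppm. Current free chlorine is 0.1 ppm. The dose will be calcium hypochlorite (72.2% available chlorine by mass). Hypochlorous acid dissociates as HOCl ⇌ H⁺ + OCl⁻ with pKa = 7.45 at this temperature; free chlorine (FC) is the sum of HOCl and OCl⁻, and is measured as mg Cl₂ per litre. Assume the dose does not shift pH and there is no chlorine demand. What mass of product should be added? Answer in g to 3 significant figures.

(a) Volume: 264,000 US gal × 3.785 L/gal = 999,240 L.
(a) Chlorine deficit: 10.1 − 1.5 = 8.6 ppm = 8.6 mg/L as Cl₂.
(a) Cl₂ equivalent needed: 8.6 mg/L × 999,240 L = 8,593,000 mg = 8593 g.
(a) Product at 58.2% available chlorine: 8593 / 0.582 = 14,770 g.

(b) Volume: 31,100 US gal × 3.785 L/gal = 117,714 L.
(b) [OCl⁻]/[HOCl] = 10^(pH − pKa) = 10^(7.46 − 7.45) = 1.023; fraction as HOCl = 1/(1 + 1.023) = 0.4942.
(b) Free chlorine required for 2.26 ppm HOCl: 2.26 / 0.4942 = 4.573 ppm.
(b) FC to add: 4.573 − 0.1 = 4.473 mg/L as Cl₂.
(b) Cl₂ equivalent: 4.473 mg/L × 117,714 L = 526.5 g.
(b) Product at 72.2% available Cl: 526.5 / 0.722 = 729.2 g.

(a) 14.8 kg; (b) 729 g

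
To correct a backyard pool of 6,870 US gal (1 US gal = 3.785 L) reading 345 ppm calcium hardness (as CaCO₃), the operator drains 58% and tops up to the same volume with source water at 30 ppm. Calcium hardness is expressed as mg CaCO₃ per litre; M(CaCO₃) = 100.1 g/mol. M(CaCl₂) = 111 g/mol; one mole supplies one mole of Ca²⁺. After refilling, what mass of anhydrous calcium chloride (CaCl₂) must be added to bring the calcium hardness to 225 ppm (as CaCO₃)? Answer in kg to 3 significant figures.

Volume: 6,870 US gal × 3.785 L/gal = 26,003 L.
After draining 58% and refilling: 345 × 0.42 + 30 × 0.58 = 162.3 ppm.
Deficit to target: 225 − 162.3 = 62.7 mg/L.
As CaCO₃: 62.7 mg/L × 26,003 L = 1630 g; ÷ 100.1 = 16.29 mol Ca²⁺.
Mass: 16.29 × 111 = 1808 g.

1.81 kg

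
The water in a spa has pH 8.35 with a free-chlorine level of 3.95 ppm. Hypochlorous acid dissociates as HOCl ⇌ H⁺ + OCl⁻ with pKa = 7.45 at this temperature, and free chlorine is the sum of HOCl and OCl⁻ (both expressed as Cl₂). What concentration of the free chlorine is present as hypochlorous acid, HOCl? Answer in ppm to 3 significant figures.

0.442 ppm

[OCl⁻]/[HOCl] = 10^(pH − pKa) = 10^(8.35 − 7.45) = 10^0.90 = 7.943.
Fraction as HOCl = 1 / (1 + 7.943) = 0.1118.
HOCl = 0.1118 × 3.95 ppm = 0.4417 ppm.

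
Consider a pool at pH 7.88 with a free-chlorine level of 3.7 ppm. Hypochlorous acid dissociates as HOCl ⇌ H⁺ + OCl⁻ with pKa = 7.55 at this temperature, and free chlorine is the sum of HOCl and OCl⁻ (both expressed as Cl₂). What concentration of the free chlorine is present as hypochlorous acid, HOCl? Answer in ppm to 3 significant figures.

1.18 ppm

[OCl⁻]/[HOCl] = 10^(pH − pKa) = 10^(7.88 − 7.55) = 10^0.33 = 2.138.
Fraction as HOCl = 1 / (1 + 2.138) = 0.3187.
HOCl = 0.3187 × 3.7 ppm = 1.179 ppm.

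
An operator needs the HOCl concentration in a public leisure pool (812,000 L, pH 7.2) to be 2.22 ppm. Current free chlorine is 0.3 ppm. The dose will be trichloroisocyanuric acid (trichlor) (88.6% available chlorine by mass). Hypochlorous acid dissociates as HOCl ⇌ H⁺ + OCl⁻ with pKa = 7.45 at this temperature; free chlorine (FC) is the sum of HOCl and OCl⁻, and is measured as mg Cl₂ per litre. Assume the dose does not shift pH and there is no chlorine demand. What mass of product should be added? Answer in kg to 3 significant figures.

[OCl⁻]/[HOCl] = 10^(pH − pKa) = 10^(7.2 − 7.45) = 0.5623; fraction as HOCl = 1/(1 + 0.5623) = 0.6401.
Free chlorine required for 2.22 ppm HOCl: 2.22 / 0.6401 = 3.468 ppm.
FC to add: 3.468 − 0.3 = 3.168 mg/L as Cl₂.
Cl₂ equivalent: 3.168 mg/L × 812,000 L = 2573 g.
Product at 88.6% available Cl: 2573 / 0.886 = 2904 g.

2.90 kg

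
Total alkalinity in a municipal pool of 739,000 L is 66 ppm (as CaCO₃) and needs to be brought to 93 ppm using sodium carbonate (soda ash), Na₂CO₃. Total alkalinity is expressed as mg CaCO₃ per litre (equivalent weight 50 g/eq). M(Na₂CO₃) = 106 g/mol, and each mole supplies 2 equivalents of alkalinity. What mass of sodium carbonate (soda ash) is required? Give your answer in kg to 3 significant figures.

Alkalinity to add: (93 − 66) = 27 mg/L as CaCO₃ × 739,000 L = 19,950 g as CaCO₃.
Equivalents: 19,950 g ÷ 50 g/eq = 399.1 eq.
Each mole of Na₂CO₃ supplies 2 eq, so 399.1 / 2 = 199.5 mol.
Mass: 199.5 mol × 106 g/mol = 21,150 g.

21.2 kg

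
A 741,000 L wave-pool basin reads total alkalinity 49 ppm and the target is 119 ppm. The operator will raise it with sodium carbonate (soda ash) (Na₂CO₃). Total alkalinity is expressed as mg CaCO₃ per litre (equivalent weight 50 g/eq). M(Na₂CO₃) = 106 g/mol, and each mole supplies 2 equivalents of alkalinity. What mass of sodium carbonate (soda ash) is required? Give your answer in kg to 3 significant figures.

Alkalinity to add: (119 − 49) = 70 mg/L as CaCO₃ × 741,000 L = 51,870 g as CaCO₃.
Equivalents: 51,870 g ÷ 50 g/eq = 1037 eq.
Each mole of Na₂CO₃ supplies 2 eq, so 1037 / 2 = 518.7 mol.
Mass: 518.7 mol × 106 g/mol = 54,980 g.

55.0 kg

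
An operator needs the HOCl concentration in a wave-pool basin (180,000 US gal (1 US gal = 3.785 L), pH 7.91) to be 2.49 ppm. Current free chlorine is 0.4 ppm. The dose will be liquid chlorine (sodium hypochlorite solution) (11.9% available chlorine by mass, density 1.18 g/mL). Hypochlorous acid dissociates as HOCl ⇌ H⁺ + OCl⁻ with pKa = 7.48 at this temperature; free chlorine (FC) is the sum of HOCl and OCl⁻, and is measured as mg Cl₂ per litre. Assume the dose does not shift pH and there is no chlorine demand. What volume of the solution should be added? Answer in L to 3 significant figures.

42.7 L

Volume: 180,000 US gal × 3.785 L/gal = 681,300 L.
[OCl⁻]/[HOCl] = 10^(pH − pKa) = 10^(7.91 − 7.48) = 2.692; fraction as HOCl = 1/(1 + 2.692) = 0.2709.
Free chlorine required for 2.49 ppm HOCl: 2.49 / 0.2709 = 9.192 ppm.
FC to add: 9.192 − 0.4 = 8.792 mg/L as Cl₂.
Cl₂ equivalent: 8.792 mg/L × 681,300 L = 5990 g.
Product at 11.9% available Cl: 5990 / 0.119 = 50,340 g.
Volume: 50,340 g ÷ 1.18 g/mL = 42,660 mL.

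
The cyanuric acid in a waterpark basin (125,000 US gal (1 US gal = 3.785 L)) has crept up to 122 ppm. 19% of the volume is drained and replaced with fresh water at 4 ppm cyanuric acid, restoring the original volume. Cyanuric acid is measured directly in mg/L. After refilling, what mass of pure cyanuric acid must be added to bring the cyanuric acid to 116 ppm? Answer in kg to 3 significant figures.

Volume: 125,000 US gal × 3.785 L/gal = 473,125 L.
After draining 19% and refilling: 122 × 0.81 + 4 × 0.19 = 99.58 ppm.
Deficit to target: 116 − 99.58 = 16.42 mg/L.
Mass: 16.42 mg/L × 473,125 L = 7769 g cyanuric acid.

7.77 kg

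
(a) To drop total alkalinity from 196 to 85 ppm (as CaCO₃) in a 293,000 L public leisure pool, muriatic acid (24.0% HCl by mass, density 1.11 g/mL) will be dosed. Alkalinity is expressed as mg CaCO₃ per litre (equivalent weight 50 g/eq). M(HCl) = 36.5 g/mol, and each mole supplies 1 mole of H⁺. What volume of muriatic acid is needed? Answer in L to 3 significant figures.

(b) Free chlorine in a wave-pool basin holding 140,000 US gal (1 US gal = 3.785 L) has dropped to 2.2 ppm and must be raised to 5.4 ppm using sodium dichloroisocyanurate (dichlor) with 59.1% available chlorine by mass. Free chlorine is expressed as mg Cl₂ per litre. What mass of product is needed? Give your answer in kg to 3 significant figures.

(a) 89.1 L; (b) 2.87 kg

(a) Alkalinity to neutralize: (196 − 85) = 111 mg/L as CaCO₃ × 293,000 L = 32,520 g as CaCO₃.
(a) Equivalents of H⁺ required: 32,520 ÷ 50 g/eq = 650.5 eq = 650.5 mol HCl.
(a) Mass of HCl: 650.5 × 36.5 = 23,740 g.
(a) Mass of 24.0% solution: 23,740 / 0.24 = 98,920 g.
(a) Volume: 98,920 g ÷ 1.11 g/mL = 89,120 mL.

(b) Volume: 140,000 US gal × 3.785 L/gal = 529,900 L.
(b) Chlorine deficit: 5.4 − 2.2 = 3.2 ppm = 3.2 mg/L as Cl₂.
(b) Cl₂ equivalent needed: 3.2 mg/L × 529,900 L = 1,696,000 mg = 1696 g.
(b) Product at 59.1% available chlorine: 1696 / 0.591 = 2869 g.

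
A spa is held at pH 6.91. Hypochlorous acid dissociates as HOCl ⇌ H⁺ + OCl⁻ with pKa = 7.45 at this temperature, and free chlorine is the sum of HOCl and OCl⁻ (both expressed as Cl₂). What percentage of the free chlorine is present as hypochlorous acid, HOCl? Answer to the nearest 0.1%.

[OCl⁻]/[HOCl] = 10^(pH − pKa) = 10^(6.91 − 7.45) = 10^-0.54 = 0.2884.
Fraction as HOCl = 1 / (1 + 0.2884) = 0.7762.

77.6%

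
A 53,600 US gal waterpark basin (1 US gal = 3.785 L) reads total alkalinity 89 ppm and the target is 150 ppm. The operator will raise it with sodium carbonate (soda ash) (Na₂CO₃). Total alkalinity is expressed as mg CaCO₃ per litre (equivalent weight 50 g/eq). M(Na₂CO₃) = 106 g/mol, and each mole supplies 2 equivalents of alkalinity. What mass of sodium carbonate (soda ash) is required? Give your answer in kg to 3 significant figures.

Volume: 53,600 US gal × 3.785 L/gal = 202,876 L.
Alkalinity to add: (150 − 89) = 61 mg/L as CaCO₃ × 202,876 L = 12,380 g as CaCO₃.
Equivalents: 12,380 g ÷ 50 g/eq = 247.5 eq.
Each mole of Na₂CO₃ supplies 2 eq, so 247.5 / 2 = 123.8 mol.
Mass: 123.8 mol × 106 g/mol = 13,120 g.

13.1 kg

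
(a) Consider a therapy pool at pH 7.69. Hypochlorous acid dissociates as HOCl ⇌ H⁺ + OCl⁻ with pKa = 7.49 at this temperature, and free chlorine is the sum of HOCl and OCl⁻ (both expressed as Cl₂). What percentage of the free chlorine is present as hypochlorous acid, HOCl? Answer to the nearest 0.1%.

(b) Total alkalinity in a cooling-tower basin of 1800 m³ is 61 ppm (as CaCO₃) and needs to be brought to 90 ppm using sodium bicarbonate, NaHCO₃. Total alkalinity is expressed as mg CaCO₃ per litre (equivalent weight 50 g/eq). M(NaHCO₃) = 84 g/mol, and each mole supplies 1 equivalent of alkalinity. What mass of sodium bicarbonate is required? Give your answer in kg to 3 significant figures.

(a) 38.7%; (b) 87.7 kg

(a) [OCl⁻]/[HOCl] = 10^(pH − pKa) = 10^(7.69 − 7.49) = 10^0.20 = 1.585.
(a) Fraction as HOCl = 1 / (1 + 1.585) = 0.3869.

(b) Volume: 1800 m³ = 1,800,000 L.
(b) Alkalinity to add: (90 − 61) = 29 mg/L as CaCO₃ × 1,800,000 L = 52,200 g as CaCO₃.
(b) Equivalents: 52,200 g ÷ 50 g/eq = 1044 eq.
(b) NaHCO₃ supplies 1 eq per mole → 1044 mol.
(b) Mass: 1044 mol × 84 g/mol = 87,700 g.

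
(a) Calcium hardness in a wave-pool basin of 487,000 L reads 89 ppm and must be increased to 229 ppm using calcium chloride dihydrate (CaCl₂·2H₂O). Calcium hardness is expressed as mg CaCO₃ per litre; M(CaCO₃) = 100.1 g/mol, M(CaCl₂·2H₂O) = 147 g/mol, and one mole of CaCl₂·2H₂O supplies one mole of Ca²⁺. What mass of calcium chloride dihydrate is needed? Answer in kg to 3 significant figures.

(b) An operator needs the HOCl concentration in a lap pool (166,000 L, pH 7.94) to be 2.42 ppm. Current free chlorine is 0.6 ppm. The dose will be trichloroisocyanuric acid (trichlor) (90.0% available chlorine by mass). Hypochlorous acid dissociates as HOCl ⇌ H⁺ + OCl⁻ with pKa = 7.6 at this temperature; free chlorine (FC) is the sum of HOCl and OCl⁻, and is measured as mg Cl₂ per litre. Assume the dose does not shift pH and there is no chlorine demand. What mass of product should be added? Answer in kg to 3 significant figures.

(a) 100 kg; (b) 1.31 kg

(a) Hardness to add: (229 − 89) = 140 mg/L as CaCO₃ × 487,000 L = 68,180 g as CaCO₃.
(a) Moles of Ca²⁺ (1 mol Ca²⁺ ≡ 1 mol CaCO₃): 68,180 / 100.1 g/mol = 681.1 mol.
(a) Mass of CaCl₂·2H₂O: 681.1 × 147 = 100,100 g.

(b) [OCl⁻]/[HOCl] = 10^(pH − pKa) = 10^(7.94 − 7.6) = 2.188; fraction as HOCl = 1/(1 + 2.188) = 0.3137.
(b) Free chlorine required for 2.42 ppm HOCl: 2.42 / 0.3137 = 7.714 ppm.
(b) FC to add: 7.714 − 0.6 = 7.114 mg/L as Cl₂.
(b) Cl₂ equivalent: 7.114 mg/L × 166,000 L = 1181 g.
(b) Product at 90.0% available Cl: 1181 / 0.9 = 1312 g.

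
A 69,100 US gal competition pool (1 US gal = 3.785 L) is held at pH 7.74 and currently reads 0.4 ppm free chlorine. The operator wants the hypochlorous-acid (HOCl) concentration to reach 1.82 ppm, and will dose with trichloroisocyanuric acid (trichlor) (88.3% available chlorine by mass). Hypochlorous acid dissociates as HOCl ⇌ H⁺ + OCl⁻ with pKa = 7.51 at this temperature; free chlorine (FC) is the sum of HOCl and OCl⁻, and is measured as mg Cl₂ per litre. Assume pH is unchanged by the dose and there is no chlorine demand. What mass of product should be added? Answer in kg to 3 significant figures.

Volume: 69,100 US gal × 3.785 L/gal = 261,544 L.
[OCl⁻]/[HOCl] = 10^(pH − pKa) = 10^(7.74 − 7.51) = 1.698; fraction as HOCl = 1/(1 + 1.698) = 0.3706.
Free chlorine required for 1.82 ppm HOCl: 1.82 / 0.3706 = 4.911 ppm.
FC to add: 4.911 − 0.4 = 4.511 mg/L as Cl₂.
Cl₂ equivalent: 4.511 mg/L × 261,544 L = 1180 g.
Product at 88.3% available Cl: 1180 / 0.883 = 1336 g.

1.34 kg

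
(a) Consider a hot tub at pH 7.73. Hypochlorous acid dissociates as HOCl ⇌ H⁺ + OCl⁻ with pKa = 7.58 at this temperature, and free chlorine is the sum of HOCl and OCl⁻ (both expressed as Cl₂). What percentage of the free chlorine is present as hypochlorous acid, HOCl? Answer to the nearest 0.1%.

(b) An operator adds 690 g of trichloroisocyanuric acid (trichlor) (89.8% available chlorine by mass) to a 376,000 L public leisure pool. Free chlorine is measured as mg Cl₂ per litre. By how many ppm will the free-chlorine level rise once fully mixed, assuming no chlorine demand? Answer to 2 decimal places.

(a) 41.5%; (b) 1.65 ppm

(a) [OCl⁻]/[HOCl] = 10^(pH − pKa) = 10^(7.73 − 7.58) = 10^0.15 = 1.413.
(a) Fraction as HOCl = 1 / (1 + 1.413) = 0.4145.

(b) Available chlorine delivered: 690 g × 0.898 = 619.6 g as Cl₂.
(b) Concentration rise: 619.6 g / 376,000 L = 1.648 mg/L = 1.65 ppm.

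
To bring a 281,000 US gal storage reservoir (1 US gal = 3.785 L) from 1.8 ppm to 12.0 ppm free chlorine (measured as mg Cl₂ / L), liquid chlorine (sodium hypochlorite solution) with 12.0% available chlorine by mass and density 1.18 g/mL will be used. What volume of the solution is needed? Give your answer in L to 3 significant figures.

76.6 L

Volume: 281,000 US gal × 3.785 L/gal = 1,063,585 L.
Chlorine deficit: 12.0 − 1.8 = 10.2 ppm = 10.2 mg/L as Cl₂.
Cl₂ equivalent needed: 10.2 mg/L × 1,063,585 L = 10,850,000 mg = 10,850 g.
Product at 12.0% available chlorine: 10,850 / 0.12 = 90,400 g.
Volume at density 1.18 g/mL: 90,400 g ÷ 1.18 g/mL = 76,610 mL.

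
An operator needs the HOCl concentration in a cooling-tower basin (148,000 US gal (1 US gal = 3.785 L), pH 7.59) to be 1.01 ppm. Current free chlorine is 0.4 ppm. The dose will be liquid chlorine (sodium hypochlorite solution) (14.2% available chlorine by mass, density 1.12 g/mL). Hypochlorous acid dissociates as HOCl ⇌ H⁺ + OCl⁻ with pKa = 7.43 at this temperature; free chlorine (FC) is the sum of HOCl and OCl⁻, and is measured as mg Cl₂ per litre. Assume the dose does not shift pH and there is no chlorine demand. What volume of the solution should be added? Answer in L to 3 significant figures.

Volume: 148,000 US gal × 3.785 L/gal = 560,180 L.
[OCl⁻]/[HOCl] = 10^(pH − pKa) = 10^(7.59 − 7.43) = 1.445; fraction as HOCl = 1/(1 + 1.445) = 0.4089.
Free chlorine required for 1.01 ppm HOCl: 1.01 / 0.4089 = 2.47 ppm.
FC to add: 2.47 − 0.4 = 2.07 mg/L as Cl₂.
Cl₂ equivalent: 2.07 mg/L × 560,180 L = 1160 g.
Product at 14.2% available Cl: 1160 / 0.142 = 8166 g.
Volume: 8166 g ÷ 1.12 g/mL = 7291 mL.

7.29 L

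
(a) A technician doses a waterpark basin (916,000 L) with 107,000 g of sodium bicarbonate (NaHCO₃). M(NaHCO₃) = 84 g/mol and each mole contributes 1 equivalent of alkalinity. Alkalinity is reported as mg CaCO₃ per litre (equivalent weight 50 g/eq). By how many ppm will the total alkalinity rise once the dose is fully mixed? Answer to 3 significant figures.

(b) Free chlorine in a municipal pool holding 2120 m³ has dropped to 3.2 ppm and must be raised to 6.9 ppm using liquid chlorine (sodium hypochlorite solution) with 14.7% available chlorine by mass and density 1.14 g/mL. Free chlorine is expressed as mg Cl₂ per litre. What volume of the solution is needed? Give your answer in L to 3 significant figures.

(a) Moles of NaHCO₃: 107,000 g ÷ 84 g/mol = 1274 mol → 1274 eq of alkalinity.
(a) As CaCO₃: 1274 eq × 50 g/eq = 63,690 g.
(a) Rise: 63,690 g / 916,000 L × 1000 = 69.53 mg/L.

(b) Volume: 2120 m³ = 2,120,000 L.
(b) Chlorine deficit: 6.9 − 3.2 = 3.7 ppm = 3.7 mg/L as Cl₂.
(b) Cl₂ equivalent needed: 3.7 mg/L × 2,120,000 L = 7,844,000 mg = 7844 g.
(b) Product at 14.7% available chlorine: 7844 / 0.147 = 53,360 g.
(b) Volume at density 1.14 g/mL: 53,360 g ÷ 1.14 g/mL = 46,810 mL.

(a) 69.5 ppm; (b) 46.8 L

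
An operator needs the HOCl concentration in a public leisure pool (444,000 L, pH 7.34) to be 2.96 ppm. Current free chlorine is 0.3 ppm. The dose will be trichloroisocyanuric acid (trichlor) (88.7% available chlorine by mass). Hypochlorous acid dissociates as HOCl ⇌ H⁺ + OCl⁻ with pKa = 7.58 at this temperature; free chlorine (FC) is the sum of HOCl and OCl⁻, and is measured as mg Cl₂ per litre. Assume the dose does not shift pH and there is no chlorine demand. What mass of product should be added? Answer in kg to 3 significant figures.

2.18 kg

[OCl⁻]/[HOCl] = 10^(pH − pKa) = 10^(7.34 − 7.58) = 0.5754; fraction as HOCl = 1/(1 + 0.5754) = 0.6347.
Free chlorine required for 2.96 ppm HOCl: 2.96 / 0.6347 = 4.663 ppm.
FC to add: 4.663 − 0.3 = 4.363 mg/L as Cl₂.
Cl₂ equivalent: 4.363 mg/L × 444,000 L = 1937 g.
Product at 88.7% available Cl: 1937 / 0.887 = 2184 g.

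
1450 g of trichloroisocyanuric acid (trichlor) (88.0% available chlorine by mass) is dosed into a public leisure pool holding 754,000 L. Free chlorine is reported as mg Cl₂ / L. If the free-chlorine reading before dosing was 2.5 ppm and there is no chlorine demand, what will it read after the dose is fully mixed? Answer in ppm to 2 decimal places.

Available chlorine delivered: 1450 g × 0.88 = 1276 g as Cl₂.
Concentration rise: 1276 g / 754,000 L = 1.692 mg/L = 1.69 ppm.
Final FC: 2.5 + 1.69 = 4.19 ppm.

4.19 ppm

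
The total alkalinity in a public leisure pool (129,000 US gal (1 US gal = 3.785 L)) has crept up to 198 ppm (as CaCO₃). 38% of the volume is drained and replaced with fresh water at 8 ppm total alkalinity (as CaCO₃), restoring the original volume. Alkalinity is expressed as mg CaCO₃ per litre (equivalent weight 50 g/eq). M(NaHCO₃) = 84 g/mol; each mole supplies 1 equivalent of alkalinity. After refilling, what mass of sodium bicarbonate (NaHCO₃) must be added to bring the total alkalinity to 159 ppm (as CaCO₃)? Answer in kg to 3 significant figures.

27.2 kg

Volume: 129,000 US gal × 3.785 L/gal = 488,265 L.
After draining 38% and refilling: 198 × 0.62 + 8 × 0.38 = 125.8 ppm.
Deficit to target: 159 − 125.8 = 33.2 mg/L.
As CaCO₃: 33.2 mg/L × 488,265 L = 16,210 g; ÷ 50 g/eq ÷ 1 = 324.2 mol NaHCO₃.
Mass: 324.2 × 84 = 27,230 g.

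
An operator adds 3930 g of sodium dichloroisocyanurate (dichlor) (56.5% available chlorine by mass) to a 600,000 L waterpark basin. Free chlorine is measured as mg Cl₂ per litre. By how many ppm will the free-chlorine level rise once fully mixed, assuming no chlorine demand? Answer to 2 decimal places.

Available chlorine delivered: 3930 g × 0.565 = 2220 g as Cl₂.
Concentration rise: 2220 g / 600,000 L = 3.701 mg/L = 3.70 ppm.

3.70 ppm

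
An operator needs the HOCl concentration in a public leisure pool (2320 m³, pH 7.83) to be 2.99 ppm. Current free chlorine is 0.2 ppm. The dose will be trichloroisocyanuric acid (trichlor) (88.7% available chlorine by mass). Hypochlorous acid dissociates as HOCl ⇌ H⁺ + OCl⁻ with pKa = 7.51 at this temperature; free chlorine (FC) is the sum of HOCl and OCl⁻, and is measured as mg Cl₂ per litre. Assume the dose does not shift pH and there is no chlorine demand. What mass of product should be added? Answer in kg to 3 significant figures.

23.6 kg

Volume: 2320 m³ = 2,320,000 L.
[OCl⁻]/[HOCl] = 10^(pH − pKa) = 10^(7.83 − 7.51) = 2.089; fraction as HOCl = 1/(1 + 2.089) = 0.3237.
Free chlorine required for 2.99 ppm HOCl: 2.99 / 0.3237 = 9.237 ppm.
FC to add: 9.237 − 0.2 = 9.037 mg/L as Cl₂.
Cl₂ equivalent: 9.037 mg/L × 2,320,000 L = 20,970 g.
Product at 88.7% available Cl: 20,970 / 0.887 = 23,640 g.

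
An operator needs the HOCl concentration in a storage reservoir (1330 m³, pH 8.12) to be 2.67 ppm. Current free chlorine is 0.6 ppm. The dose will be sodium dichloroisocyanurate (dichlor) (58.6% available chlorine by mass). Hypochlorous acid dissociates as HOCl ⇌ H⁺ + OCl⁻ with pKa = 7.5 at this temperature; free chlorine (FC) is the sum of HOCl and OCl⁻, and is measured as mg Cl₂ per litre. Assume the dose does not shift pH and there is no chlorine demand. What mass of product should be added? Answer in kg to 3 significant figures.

Volume: 1330 m³ = 1,330,000 L.
[OCl⁻]/[HOCl] = 10^(pH − pKa) = 10^(8.12 − 7.5) = 4.169; fraction as HOCl = 1/(1 + 4.169) = 0.1935.
Free chlorine required for 2.67 ppm HOCl: 2.67 / 0.1935 = 13.8 ppm.
FC to add: 13.8 − 0.6 = 13.2 mg/L as Cl₂.
Cl₂ equivalent: 13.2 mg/L × 1,330,000 L = 17,560 g.
Product at 58.6% available Cl: 17,560 / 0.586 = 29,960 g.

30.0 kg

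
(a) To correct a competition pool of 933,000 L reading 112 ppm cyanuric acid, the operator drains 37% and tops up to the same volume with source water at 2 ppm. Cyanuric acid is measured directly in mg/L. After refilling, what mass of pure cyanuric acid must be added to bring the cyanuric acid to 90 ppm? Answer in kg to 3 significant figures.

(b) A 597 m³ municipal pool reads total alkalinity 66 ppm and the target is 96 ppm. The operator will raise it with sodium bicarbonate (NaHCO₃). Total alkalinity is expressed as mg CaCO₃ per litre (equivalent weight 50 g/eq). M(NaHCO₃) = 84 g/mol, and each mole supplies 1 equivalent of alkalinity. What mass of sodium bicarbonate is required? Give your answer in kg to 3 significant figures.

(a) After draining 37% and refilling: 112 × 0.63 + 2 × 0.37 = 71.3 ppm.
(a) Deficit to target: 90 − 71.3 = 18.7 mg/L.
(a) Mass: 18.7 mg/L × 933,000 L = 17,450 g cyanuric acid.

(b) Volume: 597 m³ = 597,000 L.
(b) Alkalinity to add: (96 − 66) = 30 mg/L as CaCO₃ × 597,000 L = 17,910 g as CaCO₃.
(b) Equivalents: 17,910 g ÷ 50 g/eq = 358.2 eq.
(b) NaHCO₃ supplies 1 eq per mole → 358.2 mol.
(b) Mass: 358.2 mol × 84 g/mol = 30,090 g.

(a) 17.4 kg; (b) 30.1 kg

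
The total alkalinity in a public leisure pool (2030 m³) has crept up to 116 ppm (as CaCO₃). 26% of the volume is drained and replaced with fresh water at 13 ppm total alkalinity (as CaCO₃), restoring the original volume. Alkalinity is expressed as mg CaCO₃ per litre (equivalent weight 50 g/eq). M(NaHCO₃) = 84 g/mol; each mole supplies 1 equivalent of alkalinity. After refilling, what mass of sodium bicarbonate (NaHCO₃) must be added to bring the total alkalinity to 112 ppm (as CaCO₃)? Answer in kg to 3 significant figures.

77.7 kg

Volume: 2030 m³ = 2,030,000 L.
After draining 26% and refilling: 116 × 0.74 + 13 × 0.26 = 89.22 ppm.
Deficit to target: 112 − 89.22 = 22.78 mg/L.
As CaCO₃: 22.78 mg/L × 2,030,000 L = 46,240 g; ÷ 50 g/eq ÷ 1 = 924.9 mol NaHCO₃.
Mass: 924.9 × 84 = 77,690 g.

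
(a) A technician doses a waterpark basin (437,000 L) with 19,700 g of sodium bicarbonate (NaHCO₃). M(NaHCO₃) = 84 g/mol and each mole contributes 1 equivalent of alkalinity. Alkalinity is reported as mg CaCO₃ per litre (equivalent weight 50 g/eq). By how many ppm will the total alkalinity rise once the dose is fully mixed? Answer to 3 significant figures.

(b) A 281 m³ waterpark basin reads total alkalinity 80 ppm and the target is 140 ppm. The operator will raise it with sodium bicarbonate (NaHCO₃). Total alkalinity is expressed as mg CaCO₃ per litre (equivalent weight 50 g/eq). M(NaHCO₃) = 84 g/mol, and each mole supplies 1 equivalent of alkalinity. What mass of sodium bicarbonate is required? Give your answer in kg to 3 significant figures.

(a) Moles of NaHCO₃: 19,700 g ÷ 84 g/mol = 234.5 mol → 234.5 eq of alkalinity.
(a) As CaCO₃: 234.5 eq × 50 g/eq = 11,730 g.
(a) Rise: 11,730 g / 437,000 L × 1000 = 26.83 mg/L.

(b) Volume: 281 m³ = 281,000 L.
(b) Alkalinity to add: (140 − 80) = 60 mg/L as CaCO₃ × 281,000 L = 16,860 g as CaCO₃.
(b) Equivalents: 16,860 g ÷ 50 g/eq = 337.2 eq.
(b) NaHCO₃ supplies 1 eq per mole → 337.2 mol.
(b) Mass: 337.2 mol × 84 g/mol = 28,320 g.

(a) 26.8 ppm; (b) 28.3 kg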